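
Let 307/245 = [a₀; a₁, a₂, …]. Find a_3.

307 = 1·245 + 62   →  a_0 = 1
245 = 3·62 + 59   →  a_1 = 3
62 = 1·59 + 3   →  a_2 = 1
59 = 19·3 + 2   →  a_3 = 19

19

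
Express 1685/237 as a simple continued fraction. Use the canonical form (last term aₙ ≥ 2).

[7; 9, 8, 1, 2]

1685 = 7*237 + 26
237 = 9*26 + 3
26 = 8*3 + 2
3 = 1*2 + 1
2 = 2*1 + 0  (stop)
So 1685/237 = [7; 9, 8, 1, 2].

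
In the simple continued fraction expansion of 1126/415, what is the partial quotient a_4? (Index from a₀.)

1126 = 2·415 + 296   →  a_0 = 2
415 = 1·296 + 119   →  a_1 = 1
296 = 2·119 + 58   →  a_2 = 2
119 = 2·58 + 3   →  a_3 = 2
58 = 19·3 + 1   →  a_4 = 19

19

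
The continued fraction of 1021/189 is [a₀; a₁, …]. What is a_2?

1021 = 5·189 + 76   →  a_0 = 5
189 = 2·76 + 37   →  a_1 = 2
76 = 2·37 + 2   →  a_2 = 2

2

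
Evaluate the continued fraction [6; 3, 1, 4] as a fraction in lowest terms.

Using pₖ = aₖpₖ₋₁ + pₖ₋₂ and qₖ = aₖqₖ₋₁ + qₖ₋₂:
  k=0: a=6, p=6, q=1
  k=1: a=3, p=19, q=3
  k=2: a=1, p=25, q=4
  k=3: a=4, p=119, q=19

119/19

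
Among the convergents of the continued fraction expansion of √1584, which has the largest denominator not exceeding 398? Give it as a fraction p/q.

15681/394

√1584 = [39; 1, 3, 1, 78, …] (period length 4).
Convergents:
  p_0/q_0 = 39/1
  p_1/q_1 = 40/1
  p_2/q_2 = 159/4
  p_3/q_3 = 199/5
  p_4/q_4 = 15681/394
  p_5/q_5 = 15880/399
q_4 = 394 ≤ 398 < 399 = q_5, so the answer is 15681/394.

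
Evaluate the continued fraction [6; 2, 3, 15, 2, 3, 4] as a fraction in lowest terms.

21225/3301

Fold from the inside: start with 4/1.
  3 + 1/4 = 13/4
  2 + 4/13 = 30/13
  15 + 13/30 = 463/30
  3 + 30/463 = 1419/463
  2 + 463/1419 = 3301/1419
  6 + 1419/3301 = 21225/3301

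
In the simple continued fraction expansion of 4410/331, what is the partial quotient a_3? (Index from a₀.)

1

4410 = 13·331 + 107   →  a_0 = 13
331 = 3·107 + 10   →  a_1 = 3
107 = 10·10 + 7   →  a_2 = 10
10 = 1·7 + 3   →  a_3 = 1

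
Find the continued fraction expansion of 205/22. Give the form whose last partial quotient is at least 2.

[9; 3, 7]

205 = 9·22 + 7
22 = 3·7 + 1
7 = 7·1 + 0  (stop)
So 205/22 = [9; 3, 7].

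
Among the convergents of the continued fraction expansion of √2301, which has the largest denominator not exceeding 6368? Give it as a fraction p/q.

147312/3071

√2301 = [47; 1, 30, 1, 94, …] (period length 4).
Convergents:
  p_0/q_0 = 47/1
  p_1/q_1 = 48/1
  p_2/q_2 = 1487/31
  p_3/q_3 = 1535/32
  p_4/q_4 = 145777/3039
  p_5/q_5 = 147312/3071
  p_6/q_6 = 4565137/95169
q_5 = 3071 ≤ 6368 < 95169 = q_6, so the answer is 147312/3071.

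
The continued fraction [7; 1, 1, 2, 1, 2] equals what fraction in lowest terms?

Using pₖ = aₖpₖ₋₁ + pₖ₋₂ and qₖ = aₖqₖ₋₁ + qₖ₋₂:
  k=0: a=7, p=7, q=1
  k=1: a=1, p=8, q=1
  k=2: a=1, p=15, q=2
  k=3: a=2, p=38, q=5
  k=4: a=1, p=53, q=7
  k=5: a=2, p=144, q=19

144/19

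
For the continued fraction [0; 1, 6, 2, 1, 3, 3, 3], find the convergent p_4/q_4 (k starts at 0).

19/22

Using pₖ = aₖpₖ₋₁ + pₖ₋₂, qₖ = aₖqₖ₋₁ + qₖ₋₂ (with p₋₁=1, p₋₂=0, q₋₁=0, q₋₂=1):
  k=0: a=0, p=0, q=1
  k=1: a=1, p=1, q=1
  k=2: a=6, p=6, q=7
  k=3: a=2, p=13, q=15
  k=4: a=1, p=19, q=22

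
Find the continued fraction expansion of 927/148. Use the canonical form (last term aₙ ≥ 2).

[6; 3, 1, 3, 1, 7]

927 = 6·148 + 39
148 = 3·39 + 31
39 = 1·31 + 8
31 = 3·8 + 7
8 = 1·7 + 1
7 = 7·1 + 0  (stop)
So 927/148 = [6; 3, 1, 3, 1, 7].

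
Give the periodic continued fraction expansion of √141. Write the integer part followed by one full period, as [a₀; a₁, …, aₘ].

a₀ = ⌊√141⌋ = 11.
With m₀=0, d₀=1 and mₖ₊₁ = dₖaₖ − mₖ, dₖ₊₁ = (n − mₖ₊₁²)/dₖ, aₖ₊₁ = ⌊(a₀+mₖ₊₁)/dₖ₊₁⌋:
  k=1: m=11, d=20, a=1
  k=2: m=9, d=3, a=6
  k=3: m=9, d=20, a=1
  k=4: m=11, d=1, a=22
d=1 and a=2a₀=22 at k=4, so the next step gives (m, d) = (11, 20) again — its k=1 value — and the period has length 4.

[11; 1, 6, 1, 22]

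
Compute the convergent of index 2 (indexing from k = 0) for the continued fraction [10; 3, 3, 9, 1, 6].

103/10

Using pₖ = aₖpₖ₋₁ + pₖ₋₂, qₖ = aₖqₖ₋₁ + qₖ₋₂ (with p₋₁=1, p₋₂=0, q₋₁=0, q₋₂=1):
  k=0: a=10, p=10, q=1
  k=1: a=3, p=31, q=3
  k=2: a=3, p=103, q=10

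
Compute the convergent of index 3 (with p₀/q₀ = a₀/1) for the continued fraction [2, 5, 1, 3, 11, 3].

Using pₖ = aₖpₖ₋₁ + pₖ₋₂, qₖ = aₖqₖ₋₁ + qₖ₋₂ (with p₋₁=1, p₋₂=0, q₋₁=0, q₋₂=1):
  k=0: a=2, p=2, q=1
  k=1: a=5, p=11, q=5
  k=2: a=1, p=13, q=6
  k=3: a=3, p=50, q=23

50/23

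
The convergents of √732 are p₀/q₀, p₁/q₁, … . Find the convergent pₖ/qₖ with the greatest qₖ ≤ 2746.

√732 = [27; 18, 54, …] (period length 2).
Convergents:
  p_0/q_0 = 27/1
  p_1/q_1 = 487/18
  p_2/q_2 = 26325/973
  p_3/q_3 = 474337/17532
q_2 = 973 ≤ 2746 < 17532 = q_3, so the answer is 26325/973.

26325/973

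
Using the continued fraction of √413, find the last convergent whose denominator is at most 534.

√413 = [20; 3, 9, 1, 4, 1, 9, 3, 40, …] (period length 8).
Convergents:
  p_0/q_0 = 20/1
  p_1/q_1 = 61/3
  p_2/q_2 = 569/28
  p_3/q_3 = 630/31
  p_4/q_4 = 3089/152
  p_5/q_5 = 3719/183
  p_6/q_6 = 36560/1799
q_5 = 183 ≤ 534 < 1799 = q_6, so the answer is 3719/183.

3719/183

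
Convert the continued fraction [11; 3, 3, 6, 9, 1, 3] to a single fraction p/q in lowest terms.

28220/2497

Fold from the inside: start with 3/1.
  1 + 1/3 = 4/3
  9 + 3/4 = 39/4
  6 + 4/39 = 238/39
  3 + 39/238 = 753/238
  3 + 238/753 = 2497/753
  11 + 753/2497 = 28220/2497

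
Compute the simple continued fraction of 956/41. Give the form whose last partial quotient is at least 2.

956 = 23*41 + 13
41 = 3*13 + 2
13 = 6*2 + 1
2 = 2*1 + 0  (stop)
So 956/41 = [23; 3, 6, 2].

[23; 3, 6, 2]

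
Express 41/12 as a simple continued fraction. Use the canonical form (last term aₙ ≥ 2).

[3; 2, 2, 2]

41 = 3·12 + 5
12 = 2·5 + 2
5 = 2·2 + 1
2 = 2·1 + 0  (stop)
So 41/12 = [3; 2, 2, 2].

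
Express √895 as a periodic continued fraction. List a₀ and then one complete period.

[29; 1, 10, 1, 58]

a₀ = ⌊√895⌋ = 29.
With m₀=0, d₀=1 and mₖ₊₁ = dₖaₖ − mₖ, dₖ₊₁ = (n − mₖ₊₁²)/dₖ, aₖ₊₁ = ⌊(a₀+mₖ₊₁)/dₖ₊₁⌋:
  k=1: m=29, d=54, a=1
  k=2: m=25, d=5, a=10
  k=3: m=25, d=54, a=1
  k=4: m=29, d=1, a=58
d=1 and a=2a₀=58 at k=4, so the next step gives (m, d) = (29, 54) again — its k=1 value — and the period has length 4.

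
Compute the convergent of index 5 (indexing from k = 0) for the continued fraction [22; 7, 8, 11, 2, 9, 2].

Using pₖ = aₖpₖ₋₁ + pₖ₋₂, qₖ = aₖqₖ₋₁ + qₖ₋₂ (with p₋₁=1, p₋₂=0, q₋₁=0, q₋₂=1):
  k=0: a=22, p=22, q=1
  k=1: a=7, p=155, q=7
  k=2: a=8, p=1262, q=57
  k=3: a=11, p=14037, q=634
  k=4: a=2, p=29336, q=1325
  k=5: a=9, p=278061, q=12559

278061/12559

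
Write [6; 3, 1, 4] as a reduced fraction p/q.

119/19

Fold from the inside: start with 4/1.
  1 + 1/4 = 5/4
  3 + 4/5 = 19/5
  6 + 5/19 = 119/19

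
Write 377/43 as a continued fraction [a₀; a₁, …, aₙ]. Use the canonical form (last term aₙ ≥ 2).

377 = 8·43 + 33
43 = 1·33 + 10
33 = 3·10 + 3
10 = 3·3 + 1
3 = 3·1 + 0  (stop)
So 377/43 = [8; 1, 3, 3, 3].

[8; 1, 3, 3, 3]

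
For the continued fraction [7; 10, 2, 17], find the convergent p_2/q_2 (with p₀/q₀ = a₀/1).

149/21

Using pₖ = aₖpₖ₋₁ + pₖ₋₂, qₖ = aₖqₖ₋₁ + qₖ₋₂ (with p₋₁=1, p₋₂=0, q₋₁=0, q₋₂=1):
  k=0: a=7, p=7, q=1
  k=1: a=10, p=71, q=10
  k=2: a=2, p=149, q=21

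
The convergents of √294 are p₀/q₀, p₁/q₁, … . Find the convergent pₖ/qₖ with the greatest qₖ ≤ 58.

√294 = [17; 6, 1, 4, 1, 6, 34, …] (period length 6).
Convergents:
  p_0/q_0 = 17/1
  p_1/q_1 = 103/6
  p_2/q_2 = 120/7
  p_3/q_3 = 583/34
  p_4/q_4 = 703/41
  p_5/q_5 = 4801/280
q_4 = 41 ≤ 58 < 280 = q_5, so the answer is 703/41.

703/41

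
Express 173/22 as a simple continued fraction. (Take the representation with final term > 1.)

[7; 1, 6, 3]

173 = 7×22 + 19
22 = 1×19 + 3
19 = 6×3 + 1
3 = 3×1 + 0  (stop)
So 173/22 = [7; 1, 6, 3].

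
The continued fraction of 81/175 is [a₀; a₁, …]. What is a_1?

2

81 = 0·175 + 81   →  a_0 = 0
175 = 2·81 + 13   →  a_1 = 2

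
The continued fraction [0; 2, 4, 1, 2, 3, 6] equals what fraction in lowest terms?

Using pₖ = aₖpₖ₋₁ + pₖ₋₂ and qₖ = aₖqₖ₋₁ + qₖ₋₂:
  k=0: a=0, p=0, q=1
  k=1: a=2, p=1, q=2
  k=2: a=4, p=4, q=9
  k=3: a=1, p=5, q=11
  k=4: a=2, p=14, q=31
  k=5: a=3, p=47, q=104
  k=6: a=6, p=296, q=655

296/655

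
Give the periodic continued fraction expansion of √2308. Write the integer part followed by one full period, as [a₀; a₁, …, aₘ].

[48; 24, 96]

a₀ = ⌊√2308⌋ = 48.
With m₀=0, d₀=1 and mₖ₊₁ = dₖaₖ − mₖ, dₖ₊₁ = (n − mₖ₊₁²)/dₖ, aₖ₊₁ = ⌊(a₀+mₖ₊₁)/dₖ₊₁⌋:
  k=1: m=48, d=4, a=24
  k=2: m=48, d=1, a=96
d=1 and a=2a₀=96 at k=2, so the next step gives (m, d) = (48, 4) again — its k=1 value — and the period has length 2.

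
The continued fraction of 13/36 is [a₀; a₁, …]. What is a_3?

13 = 0·36 + 13   →  a_0 = 0
36 = 2·13 + 10   →  a_1 = 2
13 = 1·10 + 3   →  a_2 = 1
10 = 3·3 + 1   →  a_3 = 3

3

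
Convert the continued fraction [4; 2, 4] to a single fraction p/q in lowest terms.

Fold from the inside: start with 4/1.
  2 + 1/4 = 9/4
  4 + 4/9 = 40/9

40/9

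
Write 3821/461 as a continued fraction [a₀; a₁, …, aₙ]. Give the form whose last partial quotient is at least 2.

3821 = 8*461 + 133
461 = 3*133 + 62
133 = 2*62 + 9
62 = 6*9 + 8
9 = 1*8 + 1
8 = 8*1 + 0  (stop)
So 3821/461 = [8; 3, 2, 6, 1, 8].

[8; 3, 2, 6, 1, 8]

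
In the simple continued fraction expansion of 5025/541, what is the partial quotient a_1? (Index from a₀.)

3

5025 = 9·541 + 156   →  a_0 = 9
541 = 3·156 + 73   →  a_1 = 3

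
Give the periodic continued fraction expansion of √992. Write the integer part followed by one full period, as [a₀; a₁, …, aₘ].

a₀ = ⌊√992⌋ = 31.

[31; 2, 62]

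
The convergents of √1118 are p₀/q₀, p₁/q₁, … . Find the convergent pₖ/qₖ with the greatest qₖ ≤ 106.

1839/55

√1118 = [33; 2, 3, 2, 3, 2, 66, …] (period length 6).
Convergents:
  p_0/q_0 = 33/1
  p_1/q_1 = 67/2
  p_2/q_2 = 234/7
  p_3/q_3 = 535/16
  p_4/q_4 = 1839/55
  p_5/q_5 = 4213/126
q_4 = 55 ≤ 106 < 126 = q_5, so the answer is 1839/55.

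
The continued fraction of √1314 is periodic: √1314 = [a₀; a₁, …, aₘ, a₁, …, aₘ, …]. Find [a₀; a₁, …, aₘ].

a₀ = ⌊√1314⌋ = 36.
With m₀=0, d₀=1 and mₖ₊₁ = dₖaₖ − mₖ, dₖ₊₁ = (n − mₖ₊₁²)/dₖ, aₖ₊₁ = ⌊(a₀+mₖ₊₁)/dₖ₊₁⌋:
  k=1: m=36, d=18, a=4
  k=2: m=36, d=1, a=72
d=1 and a=2a₀=72 at k=2, so the next step gives (m, d) = (36, 18) again — its k=1 value — and the period has length 2.

[36; 4, 72]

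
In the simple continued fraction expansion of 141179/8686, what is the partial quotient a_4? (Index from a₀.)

2

141179 = 16·8686 + 2203   →  a_0 = 16
8686 = 3·2203 + 2077   →  a_1 = 3
2203 = 1·2077 + 126   →  a_2 = 1
2077 = 16·126 + 61   →  a_3 = 16
126 = 2·61 + 4   →  a_4 = 2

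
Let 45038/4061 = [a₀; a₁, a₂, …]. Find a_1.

45038 = 11·4061 + 367   →  a_0 = 11
4061 = 11·367 + 24   →  a_1 = 11

11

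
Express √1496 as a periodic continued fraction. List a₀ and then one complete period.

a₀ = ⌊√1496⌋ = 38.
With m₀=0, d₀=1 and mₖ₊₁ = dₖaₖ − mₖ, dₖ₊₁ = (n − mₖ₊₁²)/dₖ, aₖ₊₁ = ⌊(a₀+mₖ₊₁)/dₖ₊₁⌋:
  k=1: m=38, d=52, a=1
  k=2: m=14, d=25, a=2
  k=3: m=36, d=8, a=9
  k=4: m=36, d=25, a=2
  k=5: m=14, d=52, a=1
  k=6: m=38, d=1, a=76
d=1 and a=2a₀=76 at k=6, so the next step gives (m, d) = (38, 52) again — its k=1 value — and the period has length 6.

[38; 1, 2, 9, 2, 1, 76]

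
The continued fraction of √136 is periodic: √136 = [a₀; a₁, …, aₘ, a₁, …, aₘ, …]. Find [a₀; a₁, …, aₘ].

[11; 1, 1, 1, 22]

a₀ = ⌊√136⌋ = 11.
With m₀=0, d₀=1 and mₖ₊₁ = dₖaₖ − mₖ, dₖ₊₁ = (n − mₖ₊₁²)/dₖ, aₖ₊₁ = ⌊(a₀+mₖ₊₁)/dₖ₊₁⌋:
  k=1: m=11, d=15, a=1
  k=2: m=4, d=8, a=1
  k=3: m=4, d=15, a=1
  k=4: m=11, d=1, a=22
d=1 and a=2a₀=22 at k=4, so the next step gives (m, d) = (11, 15) again — its k=1 value — and the period has length 4.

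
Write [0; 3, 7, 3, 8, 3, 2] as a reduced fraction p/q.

Fold from the inside: start with 2/1.
  3 + 1/2 = 7/2
  8 + 2/7 = 58/7
  3 + 7/58 = 181/58
  7 + 58/181 = 1325/181
  3 + 181/1325 = 4156/1325
  0 + 1325/4156 = 1325/4156

1325/4156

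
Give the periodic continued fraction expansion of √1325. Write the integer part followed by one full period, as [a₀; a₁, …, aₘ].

a₀ = ⌊√1325⌋ = 36.
With m₀=0, d₀=1 and mₖ₊₁ = dₖaₖ − mₖ, dₖ₊₁ = (n − mₖ₊₁²)/dₖ, aₖ₊₁ = ⌊(a₀+mₖ₊₁)/dₖ₊₁⌋:
  k=1: m=36, d=29, a=2
  k=2: m=22, d=29, a=2
  k=3: m=36, d=1, a=72
d=1 and a=2a₀=72 at k=3, so the next step gives (m, d) = (36, 29) again — its k=1 value — and the period has length 3.

[36; 2, 2, 72]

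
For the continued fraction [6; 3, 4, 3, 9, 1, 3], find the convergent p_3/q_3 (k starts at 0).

265/42

Using pₖ = aₖpₖ₋₁ + pₖ₋₂, qₖ = aₖqₖ₋₁ + qₖ₋₂ (with p₋₁=1, p₋₂=0, q₋₁=0, q₋₂=1):
  k=0: a=6, p=6, q=1
  k=1: a=3, p=19, q=3
  k=2: a=4, p=82, q=13
  k=3: a=3, p=265, q=42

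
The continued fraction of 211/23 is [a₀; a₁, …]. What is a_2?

1

211 = 9·23 + 4   →  a_0 = 9
23 = 5·4 + 3   →  a_1 = 5
4 = 1·3 + 1   →  a_2 = 1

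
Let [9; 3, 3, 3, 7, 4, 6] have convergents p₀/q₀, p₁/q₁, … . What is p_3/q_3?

Using pₖ = aₖpₖ₋₁ + pₖ₋₂, qₖ = aₖqₖ₋₁ + qₖ₋₂ (with p₋₁=1, p₋₂=0, q₋₁=0, q₋₂=1):
  k=0: a=9, p=9, q=1
  k=1: a=3, p=28, q=3
  k=2: a=3, p=93, q=10
  k=3: a=3, p=307, q=33

307/33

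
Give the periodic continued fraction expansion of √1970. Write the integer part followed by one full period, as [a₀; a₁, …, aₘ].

[44; 2, 1, 1, 2, 88]

a₀ = ⌊√1970⌋ = 44.
With m₀=0, d₀=1 and mₖ₊₁ = dₖaₖ − mₖ, dₖ₊₁ = (n − mₖ₊₁²)/dₖ, aₖ₊₁ = ⌊(a₀+mₖ₊₁)/dₖ₊₁⌋:
  k=1: m=44, d=34, a=2
  k=2: m=24, d=41, a=1
  k=3: m=17, d=41, a=1
  k=4: m=24, d=34, a=2
  k=5: m=44, d=1, a=88
d=1 and a=2a₀=88 at k=5, so the next step gives (m, d) = (44, 34) again — its k=1 value — and the period has length 5.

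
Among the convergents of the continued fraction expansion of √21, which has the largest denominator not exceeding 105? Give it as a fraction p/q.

√21 = [4; 1, 1, 2, 1, 1, 8, …] (period length 6).
Convergents:
  p_0/q_0 = 4/1
  p_1/q_1 = 5/1
  p_2/q_2 = 9/2
  p_3/q_3 = 23/5
  p_4/q_4 = 32/7
  p_5/q_5 = 55/12
  p_6/q_6 = 472/103
  p_7/q_7 = 527/115
q_6 = 103 ≤ 105 < 115 = q_7, so the answer is 472/103.

472/103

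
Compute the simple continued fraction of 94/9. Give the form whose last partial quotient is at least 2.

94 = 10×9 + 4
9 = 2×4 + 1
4 = 4×1 + 0  (stop)
So 94/9 = [10; 2, 4].

[10; 2, 4]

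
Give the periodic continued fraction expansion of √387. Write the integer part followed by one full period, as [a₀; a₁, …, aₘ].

[19; 1, 2, 19, 2, 1, 38]

a₀ = ⌊√387⌋ = 19.
With m₀=0, d₀=1 and mₖ₊₁ = dₖaₖ − mₖ, dₖ₊₁ = (n − mₖ₊₁²)/dₖ, aₖ₊₁ = ⌊(a₀+mₖ₊₁)/dₖ₊₁⌋:
  k=1: m=19, d=26, a=1
  k=2: m=7, d=13, a=2
  k=3: m=19, d=2, a=19
  k=4: m=19, d=13, a=2
  k=5: m=7, d=26, a=1
  k=6: m=19, d=1, a=38
d=1 and a=2a₀=38 at k=6, so the next step gives (m, d) = (19, 26) again — its k=1 value — and the period has length 6.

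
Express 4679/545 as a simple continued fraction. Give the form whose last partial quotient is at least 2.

4679 = 8*545 + 319
545 = 1*319 + 226
319 = 1*226 + 93
226 = 2*93 + 40
93 = 2*40 + 13
40 = 3*13 + 1
13 = 13*1 + 0  (stop)
So 4679/545 = [8; 1, 1, 2, 2, 3, 13].

[8; 1, 1, 2, 2, 3, 13]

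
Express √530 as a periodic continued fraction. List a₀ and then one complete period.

a₀ = ⌊√530⌋ = 23.
With m₀=0, d₀=1 and mₖ₊₁ = dₖaₖ − mₖ, dₖ₊₁ = (n − mₖ₊₁²)/dₖ, aₖ₊₁ = ⌊(a₀+mₖ₊₁)/dₖ₊₁⌋:
  k=1: m=23, d=1, a=46
d=1 and a=2a₀=46 at k=1, so the next step gives (m, d) = (23, 1) again — its k=1 value — and the period has length 1.

[23; 46]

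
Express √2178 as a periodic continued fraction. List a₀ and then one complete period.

[46; 1, 2, 46, 2, 1, 92]

a₀ = ⌊√2178⌋ = 46.
With m₀=0, d₀=1 and mₖ₊₁ = dₖaₖ − mₖ, dₖ₊₁ = (n − mₖ₊₁²)/dₖ, aₖ₊₁ = ⌊(a₀+mₖ₊₁)/dₖ₊₁⌋:
  k=1: m=46, d=62, a=1
  k=2: m=16, d=31, a=2
  k=3: m=46, d=2, a=46
  k=4: m=46, d=31, a=2
  k=5: m=16, d=62, a=1
  k=6: m=46, d=1, a=92
d=1 and a=2a₀=92 at k=6, so the next step gives (m, d) = (46, 62) again — its k=1 value — and the period has length 6.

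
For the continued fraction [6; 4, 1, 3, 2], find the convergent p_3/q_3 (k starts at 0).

Using pₖ = aₖpₖ₋₁ + pₖ₋₂, qₖ = aₖqₖ₋₁ + qₖ₋₂ (with p₋₁=1, p₋₂=0, q₋₁=0, q₋₂=1):
  k=0: a=6, p=6, q=1
  k=1: a=4, p=25, q=4
  k=2: a=1, p=31, q=5
  k=3: a=3, p=118, q=19

118/19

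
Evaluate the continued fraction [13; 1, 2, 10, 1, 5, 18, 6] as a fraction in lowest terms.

Fold from the inside: start with 6/1.
  18 + 1/6 = 109/6
  5 + 6/109 = 551/109
  1 + 109/551 = 660/551
  10 + 551/660 = 7151/660
  2 + 660/7151 = 14962/7151
  1 + 7151/14962 = 22113/14962
  13 + 14962/22113 = 302431/22113

302431/22113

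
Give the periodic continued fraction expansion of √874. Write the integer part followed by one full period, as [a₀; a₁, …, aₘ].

[29; 1, 1, 3, 2, 3, 1, 1, 58]

a₀ = ⌊√874⌋ = 29.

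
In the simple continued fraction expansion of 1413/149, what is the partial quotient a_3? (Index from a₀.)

2

1413 = 9·149 + 72   →  a_0 = 9
149 = 2·72 + 5   →  a_1 = 2
72 = 14·5 + 2   →  a_2 = 14
5 = 2·2 + 1   →  a_3 = 2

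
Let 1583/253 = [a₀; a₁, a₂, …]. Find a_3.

8

1583 = 6·253 + 65   →  a_0 = 6
253 = 3·65 + 58   →  a_1 = 3
65 = 1·58 + 7   →  a_2 = 1
58 = 8·7 + 2   →  a_3 = 8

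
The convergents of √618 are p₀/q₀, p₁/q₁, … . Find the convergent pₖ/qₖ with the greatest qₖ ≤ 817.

√618 = [24; 1, 6, 8, 6, 1, 48, …] (period length 6).
Convergents:
  p_0/q_0 = 24/1
  p_1/q_1 = 25/1
  p_2/q_2 = 174/7
  p_3/q_3 = 1417/57
  p_4/q_4 = 8676/349
  p_5/q_5 = 10093/406
  p_6/q_6 = 493140/19837
q_5 = 406 ≤ 817 < 19837 = q_6, so the answer is 10093/406.

10093/406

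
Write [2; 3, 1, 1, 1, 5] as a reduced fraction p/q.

141/62

Using pₖ = aₖpₖ₋₁ + pₖ₋₂ and qₖ = aₖqₖ₋₁ + qₖ₋₂:
  k=0: a=2, p=2, q=1
  k=1: a=3, p=7, q=3
  k=2: a=1, p=9, q=4
  k=3: a=1, p=16, q=7
  k=4: a=1, p=25, q=11
  k=5: a=5, p=141, q=62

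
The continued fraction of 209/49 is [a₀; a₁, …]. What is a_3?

3

209 = 4·49 + 13   →  a_0 = 4
49 = 3·13 + 10   →  a_1 = 3
13 = 1·10 + 3   →  a_2 = 1
10 = 3·3 + 1   →  a_3 = 3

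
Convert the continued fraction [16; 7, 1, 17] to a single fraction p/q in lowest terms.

Fold from the inside: start with 17/1.
  1 + 1/17 = 18/17
  7 + 17/18 = 143/18
  16 + 18/143 = 2306/143

2306/143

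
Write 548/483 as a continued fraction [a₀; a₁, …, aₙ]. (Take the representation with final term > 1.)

548 = 1×483 + 65
483 = 7×65 + 28
65 = 2×28 + 9
28 = 3×9 + 1
9 = 9×1 + 0  (stop)
So 548/483 = [1; 7, 2, 3, 9].

[1; 7, 2, 3, 9]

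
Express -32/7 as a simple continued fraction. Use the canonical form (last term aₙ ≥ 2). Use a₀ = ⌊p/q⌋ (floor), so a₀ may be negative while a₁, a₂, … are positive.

-32 = -5×7 + 3
7 = 2×3 + 1
3 = 3×1 + 0  (stop)
So -32/7 = [-5; 2, 3].

[-5; 2, 3]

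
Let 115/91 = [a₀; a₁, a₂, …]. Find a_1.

3

115 = 1·91 + 24   →  a_0 = 1
91 = 3·24 + 19   →  a_1 = 3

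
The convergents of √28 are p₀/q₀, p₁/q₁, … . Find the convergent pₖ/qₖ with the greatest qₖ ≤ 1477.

√28 = [5; 3, 2, 3, 10, …] (period length 4).
Convergents:
  p_0/q_0 = 5/1
  p_1/q_1 = 16/3
  p_2/q_2 = 37/7
  p_3/q_3 = 127/24
  p_4/q_4 = 1307/247
  p_5/q_5 = 4048/765
  p_6/q_6 = 9403/1777
q_5 = 765 ≤ 1477 < 1777 = q_6, so the answer is 4048/765.

4048/765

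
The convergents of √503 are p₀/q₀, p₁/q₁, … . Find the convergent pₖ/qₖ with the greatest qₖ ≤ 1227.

24648/1099

√503 = [22; 2, 2, 1, 21, 1, 2, 2, 44, …] (period length 8).
Convergents:
  p_0/q_0 = 22/1
  p_1/q_1 = 45/2
  p_2/q_2 = 112/5
  p_3/q_3 = 157/7
  p_4/q_4 = 3409/152
  p_5/q_5 = 3566/159
  p_6/q_6 = 10541/470
  p_7/q_7 = 24648/1099
  p_8/q_8 = 1095053/48826
q_7 = 1099 ≤ 1227 < 48826 = q_8, so the answer is 24648/1099.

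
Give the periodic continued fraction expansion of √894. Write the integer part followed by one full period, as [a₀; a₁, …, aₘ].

a₀ = ⌊√894⌋ = 29.
With m₀=0, d₀=1 and mₖ₊₁ = dₖaₖ − mₖ, dₖ₊₁ = (n − mₖ₊₁²)/dₖ, aₖ₊₁ = ⌊(a₀+mₖ₊₁)/dₖ₊₁⌋:
  k=1: m=29, d=53, a=1
  k=2: m=24, d=6, a=8
  k=3: m=24, d=53, a=1
  k=4: m=29, d=1, a=58
d=1 and a=2a₀=58 at k=4, so the next step gives (m, d) = (29, 53) again — its k=1 value — and the period has length 4.

[29; 1, 8, 1, 58]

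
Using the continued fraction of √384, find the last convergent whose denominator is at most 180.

2861/146

√384 = [19; 1, 1, 2, 9, 2, 1, 1, 38, …] (period length 8).
Convergents:
  p_0/q_0 = 19/1
  p_1/q_1 = 20/1
  p_2/q_2 = 39/2
  p_3/q_3 = 98/5
  p_4/q_4 = 921/47
  p_5/q_5 = 1940/99
  p_6/q_6 = 2861/146
  p_7/q_7 = 4801/245
q_6 = 146 ≤ 180 < 245 = q_7, so the answer is 2861/146.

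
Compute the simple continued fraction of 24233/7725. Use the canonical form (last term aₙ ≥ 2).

[3; 7, 3, 3, 6, 3, 5]

24233 = 3×7725 + 1058
7725 = 7×1058 + 319
1058 = 3×319 + 101
319 = 3×101 + 16
101 = 6×16 + 5
16 = 3×5 + 1
5 = 5×1 + 0  (stop)
So 24233/7725 = [3; 7, 3, 3, 6, 3, 5].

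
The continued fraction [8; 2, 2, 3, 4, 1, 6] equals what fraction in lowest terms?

5156/613

Using pₖ = aₖpₖ₋₁ + pₖ₋₂ and qₖ = aₖqₖ₋₁ + qₖ₋₂:
  k=0: a=8, p=8, q=1
  k=1: a=2, p=17, q=2
  k=2: a=2, p=42, q=5
  k=3: a=3, p=143, q=17
  k=4: a=4, p=614, q=73
  k=5: a=1, p=757, q=90
  k=6: a=6, p=5156, q=613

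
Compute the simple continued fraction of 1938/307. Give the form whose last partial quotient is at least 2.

1938 = 6·307 + 96
307 = 3·96 + 19
96 = 5·19 + 1
19 = 19·1 + 0  (stop)
So 1938/307 = [6; 3, 5, 19].

[6; 3, 5, 19]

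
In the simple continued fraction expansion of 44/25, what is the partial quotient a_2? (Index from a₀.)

3

44 = 1·25 + 19   →  a_0 = 1
25 = 1·19 + 6   →  a_1 = 1
19 = 3·6 + 1   →  a_2 = 3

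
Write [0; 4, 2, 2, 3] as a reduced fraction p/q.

Using pₖ = aₖpₖ₋₁ + pₖ₋₂ and qₖ = aₖqₖ₋₁ + qₖ₋₂:
  k=0: a=0, p=0, q=1
  k=1: a=4, p=1, q=4
  k=2: a=2, p=2, q=9
  k=3: a=2, p=5, q=22
  k=4: a=3, p=17, q=75

17/75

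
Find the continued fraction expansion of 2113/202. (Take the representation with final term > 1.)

2113 = 10*202 + 93
202 = 2*93 + 16
93 = 5*16 + 13
16 = 1*13 + 3
13 = 4*3 + 1
3 = 3*1 + 0  (stop)
So 2113/202 = [10; 2, 5, 1, 4, 3].

[10; 2, 5, 1, 4, 3]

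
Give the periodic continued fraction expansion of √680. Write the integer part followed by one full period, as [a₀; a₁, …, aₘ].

[26; 13, 52]

a₀ = ⌊√680⌋ = 26.
With m₀=0, d₀=1 and mₖ₊₁ = dₖaₖ − mₖ, dₖ₊₁ = (n − mₖ₊₁²)/dₖ, aₖ₊₁ = ⌊(a₀+mₖ₊₁)/dₖ₊₁⌋:
  k=1: m=26, d=4, a=13
  k=2: m=26, d=1, a=52
d=1 and a=2a₀=52 at k=2, so the next step gives (m, d) = (26, 4) again — its k=1 value — and the period has length 2.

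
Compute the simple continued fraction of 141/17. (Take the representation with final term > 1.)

141 = 8·17 + 5
17 = 3·5 + 2
5 = 2·2 + 1
2 = 2·1 + 0  (stop)
So 141/17 = [8; 3, 2, 2].

[8; 3, 2, 2]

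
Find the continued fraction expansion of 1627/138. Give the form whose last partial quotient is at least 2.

1627 = 11×138 + 109
138 = 1×109 + 29
109 = 3×29 + 22
29 = 1×22 + 7
22 = 3×7 + 1
7 = 7×1 + 0  (stop)
So 1627/138 = [11; 1, 3, 1, 3, 7].

[11; 1, 3, 1, 3, 7]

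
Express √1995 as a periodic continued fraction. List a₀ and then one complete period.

a₀ = ⌊√1995⌋ = 44.

[44; 1, 1, 1, 88]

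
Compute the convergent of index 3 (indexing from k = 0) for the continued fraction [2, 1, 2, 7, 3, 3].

59/22

Using pₖ = aₖpₖ₋₁ + pₖ₋₂, qₖ = aₖqₖ₋₁ + qₖ₋₂ (with p₋₁=1, p₋₂=0, q₋₁=0, q₋₂=1):
  k=0: a=2, p=2, q=1
  k=1: a=1, p=3, q=1
  k=2: a=2, p=8, q=3
  k=3: a=7, p=59, q=22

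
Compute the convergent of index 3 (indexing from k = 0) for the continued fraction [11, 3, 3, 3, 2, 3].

Using pₖ = aₖpₖ₋₁ + pₖ₋₂, qₖ = aₖqₖ₋₁ + qₖ₋₂ (with p₋₁=1, p₋₂=0, q₋₁=0, q₋₂=1):
  k=0: a=11, p=11, q=1
  k=1: a=3, p=34, q=3
  k=2: a=3, p=113, q=10
  k=3: a=3, p=373, q=33

373/33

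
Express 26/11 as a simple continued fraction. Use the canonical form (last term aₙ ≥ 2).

[2; 2, 1, 3]

26 = 2*11 + 4
11 = 2*4 + 3
4 = 1*3 + 1
3 = 3*1 + 0  (stop)
So 26/11 = [2; 2, 1, 3].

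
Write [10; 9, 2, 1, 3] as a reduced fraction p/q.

1041/103

Using pₖ = aₖpₖ₋₁ + pₖ₋₂ and qₖ = aₖqₖ₋₁ + qₖ₋₂:
  k=0: a=10, p=10, q=1
  k=1: a=9, p=91, q=9
  k=2: a=2, p=192, q=19
  k=3: a=1, p=283, q=28
  k=4: a=3, p=1041, q=103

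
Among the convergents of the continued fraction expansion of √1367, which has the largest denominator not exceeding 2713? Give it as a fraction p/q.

99827/2700

√1367 = [36; 1, 35, 1, 72, …] (period length 4).
Convergents:
  p_0/q_0 = 36/1
  p_1/q_1 = 37/1
  p_2/q_2 = 1331/36
  p_3/q_3 = 1368/37
  p_4/q_4 = 99827/2700
  p_5/q_5 = 101195/2737
q_4 = 2700 ≤ 2713 < 2737 = q_5, so the answer is 99827/2700.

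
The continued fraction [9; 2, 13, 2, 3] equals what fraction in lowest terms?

1849/195

Fold from the inside: start with 3/1.
  2 + 1/3 = 7/3
  13 + 3/7 = 94/7
  2 + 7/94 = 195/94
  9 + 94/195 = 1849/195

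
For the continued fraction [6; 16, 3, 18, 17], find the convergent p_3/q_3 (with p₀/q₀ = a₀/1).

Using pₖ = aₖpₖ₋₁ + pₖ₋₂, qₖ = aₖqₖ₋₁ + qₖ₋₂ (with p₋₁=1, p₋₂=0, q₋₁=0, q₋₂=1):
  k=0: a=6, p=6, q=1
  k=1: a=16, p=97, q=16
  k=2: a=3, p=297, q=49
  k=3: a=18, p=5443, q=898

5443/898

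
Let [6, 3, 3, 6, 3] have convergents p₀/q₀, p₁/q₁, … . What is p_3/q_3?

Using pₖ = aₖpₖ₋₁ + pₖ₋₂, qₖ = aₖqₖ₋₁ + qₖ₋₂ (with p₋₁=1, p₋₂=0, q₋₁=0, q₋₂=1):
  k=0: a=6, p=6, q=1
  k=1: a=3, p=19, q=3
  k=2: a=3, p=63, q=10
  k=3: a=6, p=397, q=63

397/63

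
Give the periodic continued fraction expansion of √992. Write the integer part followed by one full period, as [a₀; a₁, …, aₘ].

a₀ = ⌊√992⌋ = 31.
With m₀=0, d₀=1 and mₖ₊₁ = dₖaₖ − mₖ, dₖ₊₁ = (n − mₖ₊₁²)/dₖ, aₖ₊₁ = ⌊(a₀+mₖ₊₁)/dₖ₊₁⌋:
  k=1: m=31, d=31, a=2
  k=2: m=31, d=1, a=62
d=1 and a=2a₀=62 at k=2, so the next step gives (m, d) = (31, 31) again — its k=1 value — and the period has length 2.

[31; 2, 62]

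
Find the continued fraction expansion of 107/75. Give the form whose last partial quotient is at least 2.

107 = 1×75 + 32
75 = 2×32 + 11
32 = 2×11 + 10
11 = 1×10 + 1
10 = 10×1 + 0  (stop)
So 107/75 = [1; 2, 2, 1, 10].

[1; 2, 2, 1, 10]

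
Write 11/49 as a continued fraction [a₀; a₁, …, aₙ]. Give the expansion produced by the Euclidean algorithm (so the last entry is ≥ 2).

11 = 0·49 + 11
49 = 4·11 + 5
11 = 2·5 + 1
5 = 5·1 + 0  (stop)
So 11/49 = [0; 4, 2, 5].

[0; 4, 2, 5]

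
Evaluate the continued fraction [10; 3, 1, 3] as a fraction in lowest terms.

Fold from the inside: start with 3/1.
  1 + 1/3 = 4/3
  3 + 3/4 = 15/4
  10 + 4/15 = 154/15

154/15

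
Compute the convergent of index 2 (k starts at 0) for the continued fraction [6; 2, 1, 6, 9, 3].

19/3

Using pₖ = aₖpₖ₋₁ + pₖ₋₂, qₖ = aₖqₖ₋₁ + qₖ₋₂ (with p₋₁=1, p₋₂=0, q₋₁=0, q₋₂=1):
  k=0: a=6, p=6, q=1
  k=1: a=2, p=13, q=2
  k=2: a=1, p=19, q=3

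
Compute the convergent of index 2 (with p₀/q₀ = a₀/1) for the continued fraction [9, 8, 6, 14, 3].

Using pₖ = aₖpₖ₋₁ + pₖ₋₂, qₖ = aₖqₖ₋₁ + qₖ₋₂ (with p₋₁=1, p₋₂=0, q₋₁=0, q₋₂=1):
  k=0: a=9, p=9, q=1
  k=1: a=8, p=73, q=8
  k=2: a=6, p=447, q=49

447/49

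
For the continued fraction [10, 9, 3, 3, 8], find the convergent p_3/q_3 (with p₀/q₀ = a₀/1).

940/93

Using pₖ = aₖpₖ₋₁ + pₖ₋₂, qₖ = aₖqₖ₋₁ + qₖ₋₂ (with p₋₁=1, p₋₂=0, q₋₁=0, q₋₂=1):
  k=0: a=10, p=10, q=1
  k=1: a=9, p=91, q=9
  k=2: a=3, p=283, q=28
  k=3: a=3, p=940, q=93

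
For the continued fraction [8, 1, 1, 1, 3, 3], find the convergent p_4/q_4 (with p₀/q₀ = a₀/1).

95/11

Using pₖ = aₖpₖ₋₁ + pₖ₋₂, qₖ = aₖqₖ₋₁ + qₖ₋₂ (with p₋₁=1, p₋₂=0, q₋₁=0, q₋₂=1):
  k=0: a=8, p=8, q=1
  k=1: a=1, p=9, q=1
  k=2: a=1, p=17, q=2
  k=3: a=1, p=26, q=3
  k=4: a=3, p=95, q=11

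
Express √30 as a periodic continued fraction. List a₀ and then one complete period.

a₀ = ⌊√30⌋ = 5.
With m₀=0, d₀=1 and mₖ₊₁ = dₖaₖ − mₖ, dₖ₊₁ = (n − mₖ₊₁²)/dₖ, aₖ₊₁ = ⌊(a₀+mₖ₊₁)/dₖ₊₁⌋:
  k=1: m=5, d=5, a=2
  k=2: m=5, d=1, a=10
d=1 and a=2a₀=10 at k=2, so the next step gives (m, d) = (5, 5) again — its k=1 value — and the period has length 2.

[5; 2, 10]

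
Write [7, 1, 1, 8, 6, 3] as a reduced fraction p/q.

Using pₖ = aₖpₖ₋₁ + pₖ₋₂ and qₖ = aₖqₖ₋₁ + qₖ₋₂:
  k=0: a=7, p=7, q=1
  k=1: a=1, p=8, q=1
  k=2: a=1, p=15, q=2
  k=3: a=8, p=128, q=17
  k=4: a=6, p=783, q=104
  k=5: a=3, p=2477, q=329

2477/329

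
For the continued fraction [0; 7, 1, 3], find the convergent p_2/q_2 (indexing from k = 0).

Using pₖ = aₖpₖ₋₁ + pₖ₋₂, qₖ = aₖqₖ₋₁ + qₖ₋₂ (with p₋₁=1, p₋₂=0, q₋₁=0, q₋₂=1):
  k=0: a=0, p=0, q=1
  k=1: a=7, p=1, q=7
  k=2: a=1, p=1, q=8

1/8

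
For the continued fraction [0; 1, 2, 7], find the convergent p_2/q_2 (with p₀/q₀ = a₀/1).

2/3

Using pₖ = aₖpₖ₋₁ + pₖ₋₂, qₖ = aₖqₖ₋₁ + qₖ₋₂ (with p₋₁=1, p₋₂=0, q₋₁=0, q₋₂=1):
  k=0: a=0, p=0, q=1
  k=1: a=1, p=1, q=1
  k=2: a=2, p=2, q=3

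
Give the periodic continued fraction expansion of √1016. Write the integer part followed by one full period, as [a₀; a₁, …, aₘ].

a₀ = ⌊√1016⌋ = 31.
With m₀=0, d₀=1 and mₖ₊₁ = dₖaₖ − mₖ, dₖ₊₁ = (n − mₖ₊₁²)/dₖ, aₖ₊₁ = ⌊(a₀+mₖ₊₁)/dₖ₊₁⌋:
  k=1: m=31, d=55, a=1
  k=2: m=24, d=8, a=6
  k=3: m=24, d=55, a=1
  k=4: m=31, d=1, a=62
d=1 and a=2a₀=62 at k=4, so the next step gives (m, d) = (31, 55) again — its k=1 value — and the period has length 4.

[31; 1, 6, 1, 62]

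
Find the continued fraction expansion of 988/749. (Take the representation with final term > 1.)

[1; 3, 7, 2, 7, 2]

988 = 1·749 + 239
749 = 3·239 + 32
239 = 7·32 + 15
32 = 2·15 + 2
15 = 7·2 + 1
2 = 2·1 + 0  (stop)
So 988/749 = [1; 3, 7, 2, 7, 2].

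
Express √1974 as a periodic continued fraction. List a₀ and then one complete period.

[44; 2, 3, 17, 2, 17, 3, 2, 88]

a₀ = ⌊√1974⌋ = 44.
With m₀=0, d₀=1 and mₖ₊₁ = dₖaₖ − mₖ, dₖ₊₁ = (n − mₖ₊₁²)/dₖ, aₖ₊₁ = ⌊(a₀+mₖ₊₁)/dₖ₊₁⌋:
  k=1: m=44, d=38, a=2
  k=2: m=32, d=25, a=3
  k=3: m=43, d=5, a=17
  k=4: m=42, d=42, a=2
  k=5: m=42, d=5, a=17
  k=6: m=43, d=25, a=3
  k=7: m=32, d=38, a=2
  k=8: m=44, d=1, a=88
d=1 and a=2a₀=88 at k=8, so the next step gives (m, d) = (44, 38) again — its k=1 value — and the period has length 8.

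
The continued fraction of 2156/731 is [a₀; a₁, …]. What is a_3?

1

2156 = 2·731 + 694   →  a_0 = 2
731 = 1·694 + 37   →  a_1 = 1
694 = 18·37 + 28   →  a_2 = 18
37 = 1·28 + 9   →  a_3 = 1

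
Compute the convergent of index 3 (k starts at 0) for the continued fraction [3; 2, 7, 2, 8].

111/32

Using pₖ = aₖpₖ₋₁ + pₖ₋₂, qₖ = aₖqₖ₋₁ + qₖ₋₂ (with p₋₁=1, p₋₂=0, q₋₁=0, q₋₂=1):
  k=0: a=3, p=3, q=1
  k=1: a=2, p=7, q=2
  k=2: a=7, p=52, q=15
  k=3: a=2, p=111, q=32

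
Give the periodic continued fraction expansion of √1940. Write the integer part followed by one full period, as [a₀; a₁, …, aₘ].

a₀ = ⌊√1940⌋ = 44.
With m₀=0, d₀=1 and mₖ₊₁ = dₖaₖ − mₖ, dₖ₊₁ = (n − mₖ₊₁²)/dₖ, aₖ₊₁ = ⌊(a₀+mₖ₊₁)/dₖ₊₁⌋:
  k=1: m=44, d=4, a=22
  k=2: m=44, d=1, a=88
d=1 and a=2a₀=88 at k=2, so the next step gives (m, d) = (44, 4) again — its k=1 value — and the period has length 2.

[44; 22, 88]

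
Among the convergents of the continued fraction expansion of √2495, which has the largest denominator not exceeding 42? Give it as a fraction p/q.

999/20

√2495 = [49; 1, 18, 1, 98, …] (period length 4).
Convergents:
  p_0/q_0 = 49/1
  p_1/q_1 = 50/1
  p_2/q_2 = 949/19
  p_3/q_3 = 999/20
  p_4/q_4 = 98851/1979
q_3 = 20 ≤ 42 < 1979 = q_4, so the answer is 999/20.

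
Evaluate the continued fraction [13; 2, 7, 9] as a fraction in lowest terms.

Using pₖ = aₖpₖ₋₁ + pₖ₋₂ and qₖ = aₖqₖ₋₁ + qₖ₋₂:
  k=0: a=13, p=13, q=1
  k=1: a=2, p=27, q=2
  k=2: a=7, p=202, q=15
  k=3: a=9, p=1845, q=137

1845/137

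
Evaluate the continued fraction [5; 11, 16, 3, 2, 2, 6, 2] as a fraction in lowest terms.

215599/42354

Fold from the inside: start with 2/1.
  6 + 1/2 = 13/2
  2 + 2/13 = 28/13
  2 + 13/28 = 69/28
  3 + 28/69 = 235/69
  16 + 69/235 = 3829/235
  11 + 235/3829 = 42354/3829
  5 + 3829/42354 = 215599/42354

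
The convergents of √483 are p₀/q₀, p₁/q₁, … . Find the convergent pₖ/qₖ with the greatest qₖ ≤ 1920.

41559/1891

√483 = [21; 1, 42, …] (period length 2).
Convergents:
  p_0/q_0 = 21/1
  p_1/q_1 = 22/1
  p_2/q_2 = 945/43
  p_3/q_3 = 967/44
  p_4/q_4 = 41559/1891
  p_5/q_5 = 42526/1935
q_4 = 1891 ≤ 1920 < 1935 = q_5, so the answer is 41559/1891.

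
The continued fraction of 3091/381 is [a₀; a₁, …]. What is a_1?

8

3091 = 8·381 + 43   →  a_0 = 8
381 = 8·43 + 37   →  a_1 = 8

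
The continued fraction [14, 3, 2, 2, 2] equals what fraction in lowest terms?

586/41

Using pₖ = aₖpₖ₋₁ + pₖ₋₂ and qₖ = aₖqₖ₋₁ + qₖ₋₂:
  k=0: a=14, p=14, q=1
  k=1: a=3, p=43, q=3
  k=2: a=2, p=100, q=7
  k=3: a=2, p=243, q=17
  k=4: a=2, p=586, q=41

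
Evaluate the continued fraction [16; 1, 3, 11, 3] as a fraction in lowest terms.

Fold from the inside: start with 3/1.
  11 + 1/3 = 34/3
  3 + 3/34 = 105/34
  1 + 34/105 = 139/105
  16 + 105/139 = 2329/139

2329/139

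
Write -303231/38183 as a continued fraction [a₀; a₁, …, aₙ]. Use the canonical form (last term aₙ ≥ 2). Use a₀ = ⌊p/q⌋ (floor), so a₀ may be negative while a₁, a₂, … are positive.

[-8; 17, 10, 17, 13]

-303231 = -8·38183 + 2233
38183 = 17·2233 + 222
2233 = 10·222 + 13
222 = 17·13 + 1
13 = 13·1 + 0  (stop)
So -303231/38183 = [-8; 17, 10, 17, 13].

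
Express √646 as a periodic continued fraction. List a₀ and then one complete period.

a₀ = ⌊√646⌋ = 25.
With m₀=0, d₀=1 and mₖ₊₁ = dₖaₖ − mₖ, dₖ₊₁ = (n − mₖ₊₁²)/dₖ, aₖ₊₁ = ⌊(a₀+mₖ₊₁)/dₖ₊₁⌋:
  k=1: m=25, d=21, a=2
  k=2: m=17, d=17, a=2
  k=3: m=17, d=21, a=2
  k=4: m=25, d=1, a=50
d=1 and a=2a₀=50 at k=4, so the next step gives (m, d) = (25, 21) again — its k=1 value — and the period has length 4.

[25; 2, 2, 2, 50]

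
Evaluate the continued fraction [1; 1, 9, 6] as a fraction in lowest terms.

116/61

Fold from the inside: start with 6/1.
  9 + 1/6 = 55/6
  1 + 6/55 = 61/55
  1 + 55/61 = 116/61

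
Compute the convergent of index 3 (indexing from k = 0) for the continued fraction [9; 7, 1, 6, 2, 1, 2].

502/55

Using pₖ = aₖpₖ₋₁ + pₖ₋₂, qₖ = aₖqₖ₋₁ + qₖ₋₂ (with p₋₁=1, p₋₂=0, q₋₁=0, q₋₂=1):
  k=0: a=9, p=9, q=1
  k=1: a=7, p=64, q=7
  k=2: a=1, p=73, q=8
  k=3: a=6, p=502, q=55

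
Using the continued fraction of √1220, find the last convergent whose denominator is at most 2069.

34195/979

√1220 = [34; 1, 12, 1, 68, …] (period length 4).
Convergents:
  p_0/q_0 = 34/1
  p_1/q_1 = 35/1
  p_2/q_2 = 454/13
  p_3/q_3 = 489/14
  p_4/q_4 = 33706/965
  p_5/q_5 = 34195/979
  p_6/q_6 = 444046/12713
q_5 = 979 ≤ 2069 < 12713 = q_6, so the answer is 34195/979.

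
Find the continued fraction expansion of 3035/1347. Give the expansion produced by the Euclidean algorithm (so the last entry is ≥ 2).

[2; 3, 1, 19, 17]

3035 = 2*1347 + 341
1347 = 3*341 + 324
341 = 1*324 + 17
324 = 19*17 + 1
17 = 17*1 + 0  (stop)
So 3035/1347 = [2; 3, 1, 19, 17].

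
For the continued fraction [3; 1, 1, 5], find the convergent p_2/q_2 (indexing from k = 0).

Using pₖ = aₖpₖ₋₁ + pₖ₋₂, qₖ = aₖqₖ₋₁ + qₖ₋₂ (with p₋₁=1, p₋₂=0, q₋₁=0, q₋₂=1):
  k=0: a=3, p=3, q=1
  k=1: a=1, p=4, q=1
  k=2: a=1, p=7, q=2

7/2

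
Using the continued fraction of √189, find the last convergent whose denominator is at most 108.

√189 = [13; 1, 2, 1, 26, …] (period length 4).
Convergents:
  p_0/q_0 = 13/1
  p_1/q_1 = 14/1
  p_2/q_2 = 41/3
  p_3/q_3 = 55/4
  p_4/q_4 = 1471/107
  p_5/q_5 = 1526/111
q_4 = 107 ≤ 108 < 111 = q_5, so the answer is 1471/107.

1471/107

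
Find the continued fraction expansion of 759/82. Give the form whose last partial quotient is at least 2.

[9; 3, 1, 9, 2]

759 = 9×82 + 21
82 = 3×21 + 19
21 = 1×19 + 2
19 = 9×2 + 1
2 = 2×1 + 0  (stop)
So 759/82 = [9; 3, 1, 9, 2].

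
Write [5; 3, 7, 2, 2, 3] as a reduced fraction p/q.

Using pₖ = aₖpₖ₋₁ + pₖ₋₂ and qₖ = aₖqₖ₋₁ + qₖ₋₂:
  k=0: a=5, p=5, q=1
  k=1: a=3, p=16, q=3
  k=2: a=7, p=117, q=22
  k=3: a=2, p=250, q=47
  k=4: a=2, p=617, q=116
  k=5: a=3, p=2101, q=395

2101/395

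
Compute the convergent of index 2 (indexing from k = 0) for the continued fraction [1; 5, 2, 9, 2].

Using pₖ = aₖpₖ₋₁ + pₖ₋₂, qₖ = aₖqₖ₋₁ + qₖ₋₂ (with p₋₁=1, p₋₂=0, q₋₁=0, q₋₂=1):
  k=0: a=1, p=1, q=1
  k=1: a=5, p=6, q=5
  k=2: a=2, p=13, q=11

13/11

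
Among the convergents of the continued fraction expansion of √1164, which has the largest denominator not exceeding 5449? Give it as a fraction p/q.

168199/4930

√1164 = [34; 8, 1, 1, 16, 1, 1, 8, 68, …] (period length 8).
Convergents:
  p_0/q_0 = 34/1
  p_1/q_1 = 273/8
  p_2/q_2 = 307/9
  p_3/q_3 = 580/17
  p_4/q_4 = 9587/281
  p_5/q_5 = 10167/298
  p_6/q_6 = 19754/579
  p_7/q_7 = 168199/4930
  p_8/q_8 = 11457286/335819
q_7 = 4930 ≤ 5449 < 335819 = q_8, so the answer is 168199/4930.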